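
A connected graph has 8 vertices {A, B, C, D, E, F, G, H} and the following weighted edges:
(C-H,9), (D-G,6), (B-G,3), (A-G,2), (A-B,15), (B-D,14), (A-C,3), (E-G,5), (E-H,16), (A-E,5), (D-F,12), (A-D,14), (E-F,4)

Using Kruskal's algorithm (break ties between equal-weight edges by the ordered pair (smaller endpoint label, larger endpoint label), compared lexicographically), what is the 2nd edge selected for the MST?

Kruskal: consider edges lightest-first.
A-G (2): add — endpoints in different components.
A-C (3): add — endpoints in different components.
B-G (3): add — endpoints in different components.
E-F (4): add — endpoints in different components.
A-E (5): add — endpoints in different components.
E-G (5): skip — E and G already connected.
D-G (6): add — endpoints in different components.
C-H (9): add — endpoints in different components.
The 2nd edge added is A-C.

A-C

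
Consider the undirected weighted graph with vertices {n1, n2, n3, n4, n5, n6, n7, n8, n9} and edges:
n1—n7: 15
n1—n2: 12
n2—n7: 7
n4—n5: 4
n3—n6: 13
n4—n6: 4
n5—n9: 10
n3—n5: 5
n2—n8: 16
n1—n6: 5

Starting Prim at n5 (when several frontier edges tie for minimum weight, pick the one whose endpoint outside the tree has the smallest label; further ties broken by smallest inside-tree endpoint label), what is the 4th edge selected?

n3-n5

Prim's algorithm from n5:
Step 1: cheapest edge leaving the tree is n4—n5 (4); add n4.
Step 2: cheapest edge leaving the tree is n4—n6 (4); add n6.
Step 3: cheapest edge leaving the tree is n1—n6 (5); add n1.
Step 4: cheapest edge leaving the tree is n3—n5 (5); add n3.
Step 5: cheapest edge leaving the tree is n5—n9 (10); add n9.
Step 6: cheapest edge leaving the tree is n1—n2 (12); add n2.
Step 7: cheapest edge leaving the tree is n2—n7 (7); add n7.
Step 8: cheapest edge leaving the tree is n2—n8 (16); add n8.
The 4th edge added is n3—n5.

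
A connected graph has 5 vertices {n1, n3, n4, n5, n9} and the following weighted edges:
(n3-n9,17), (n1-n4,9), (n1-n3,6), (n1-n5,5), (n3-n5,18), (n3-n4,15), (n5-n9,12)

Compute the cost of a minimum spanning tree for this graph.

32

Prim's algorithm from n4:
Step 1: frontier [n1-n4 9, n3-n4 15] → take n1-n4 (9); add n1.
Step 2: frontier [n1-n5 5, n1-n3 6, n3-n4 15] → take n1-n5 (5); add n5.
Step 3: frontier [n1-n3 6, n3-n4 15, n5-n9 12, n3-n5 18] → take n1-n3 (6); add n3.
Step 4: frontier [n3-n9 17, n5-n9 12] → take n5-n9 (12); add n9.
MST edges: n1-n4, n1-n5, n1-n3, n5-n9; total weight 9+5+6+12 = 32.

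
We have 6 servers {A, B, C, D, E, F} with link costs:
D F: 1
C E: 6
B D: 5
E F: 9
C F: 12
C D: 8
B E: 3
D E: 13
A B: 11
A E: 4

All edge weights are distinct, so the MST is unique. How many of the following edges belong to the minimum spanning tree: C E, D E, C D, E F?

1

Kruskal's algorithm — process edges by increasing weight (ties by edge label):
D F (1): add. Components now {A} {B} {C} {D,F} {E}
B E (3): add. Components now {A} {B,E} {C} {D,F}
A E (4): add. Components now {A,B,E} {C} {D,F}
B D (5): add. Components now {A,B,D,E,F} {C}
C E (6): add. Components now {A,B,C,D,E,F}
MST edge set: {D F, B E, A E, B D, C E}.
Of the listed edges, {C E} are in the MST → 1.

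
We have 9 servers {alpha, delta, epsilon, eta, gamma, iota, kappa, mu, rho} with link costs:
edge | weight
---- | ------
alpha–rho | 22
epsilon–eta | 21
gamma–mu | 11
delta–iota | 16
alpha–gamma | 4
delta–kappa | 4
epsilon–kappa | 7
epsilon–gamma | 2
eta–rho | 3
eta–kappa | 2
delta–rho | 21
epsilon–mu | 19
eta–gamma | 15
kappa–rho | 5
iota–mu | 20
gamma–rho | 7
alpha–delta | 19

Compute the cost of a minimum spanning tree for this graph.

Prim, starting at eta.
Step 1: cheapest edge leaving the tree is eta–kappa (2); add kappa.
Step 2: cheapest edge leaving the tree is eta–rho (3); add rho.
Step 3: cheapest edge leaving the tree is delta–kappa (4); add delta.
Step 4: cheapest edge leaving the tree is epsilon–kappa (7); add epsilon.
Step 5: cheapest edge leaving the tree is epsilon–gamma (2); add gamma.
Step 6: cheapest edge leaving the tree is alpha–gamma (4); add alpha.
Step 7: cheapest edge leaving the tree is gamma–mu (11); add mu.
Step 8: cheapest edge leaving the tree is delta–iota (16); add iota.
MST edges: eta–kappa, eta–rho, delta–kappa, epsilon–kappa, epsilon–gamma, alpha–gamma, gamma–mu, delta–iota; total weight 2+3+4+7+2+4+11+16 = 49.

49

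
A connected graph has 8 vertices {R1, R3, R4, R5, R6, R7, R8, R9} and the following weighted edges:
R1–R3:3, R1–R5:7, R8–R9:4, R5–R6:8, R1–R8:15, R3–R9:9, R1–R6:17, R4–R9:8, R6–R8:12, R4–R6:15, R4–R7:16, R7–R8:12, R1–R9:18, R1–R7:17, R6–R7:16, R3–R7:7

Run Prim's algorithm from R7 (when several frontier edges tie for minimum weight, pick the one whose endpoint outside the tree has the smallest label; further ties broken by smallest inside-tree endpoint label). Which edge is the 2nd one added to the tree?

R1-R3

Grow the tree from R7 using Prim:
Step 1: cheapest edge leaving the tree is R3–R7 (7); add R3.
Step 2: cheapest edge leaving the tree is R1–R3 (3); add R1.
Step 3: cheapest edge leaving the tree is R1–R5 (7); add R5.
Step 4: cheapest edge leaving the tree is R5–R6 (8); add R6.
Step 5: cheapest edge leaving the tree is R3–R9 (9); add R9.
Step 6: cheapest edge leaving the tree is R8–R9 (4); add R8.
Step 7: cheapest edge leaving the tree is R4–R9 (8); add R4.
The 2nd edge added is R1–R3.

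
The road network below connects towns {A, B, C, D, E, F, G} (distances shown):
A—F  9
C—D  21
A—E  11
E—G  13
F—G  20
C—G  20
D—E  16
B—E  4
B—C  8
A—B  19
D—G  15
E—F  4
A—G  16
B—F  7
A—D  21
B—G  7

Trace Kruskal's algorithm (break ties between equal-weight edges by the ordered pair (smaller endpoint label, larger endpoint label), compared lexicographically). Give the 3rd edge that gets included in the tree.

B-G

Sort edges by weight, then run Kruskal:
B—E (4): add — endpoints in different components.
E—F (4): add — endpoints in different components.
B—F (7): skip — B and F already connected.
B—G (7): add — endpoints in different components.
B—C (8): add — endpoints in different components.
A—F (9): add — endpoints in different components.
A—E (11): skip — A and E already connected.
E—G (13): skip — E and G already connected.
D—G (15): add — endpoints in different components.
The 3rd edge added is B—G.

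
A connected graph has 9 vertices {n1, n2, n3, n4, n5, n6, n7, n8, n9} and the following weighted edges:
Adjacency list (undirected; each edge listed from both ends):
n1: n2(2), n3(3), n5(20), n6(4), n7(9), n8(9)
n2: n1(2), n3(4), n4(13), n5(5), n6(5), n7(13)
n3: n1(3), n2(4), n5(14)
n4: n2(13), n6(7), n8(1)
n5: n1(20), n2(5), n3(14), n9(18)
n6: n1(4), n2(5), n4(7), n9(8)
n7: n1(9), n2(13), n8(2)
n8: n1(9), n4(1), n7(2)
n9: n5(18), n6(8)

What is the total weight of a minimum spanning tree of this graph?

Sort edges by weight, then run Kruskal:
n4—n8 (1): add — endpoints in different components.
n1—n2 (2): add — endpoints in different components.
n7—n8 (2): add — endpoints in different components.
n1—n3 (3): add — endpoints in different components.
n1—n6 (4): add — endpoints in different components.
n2—n3 (4): skip — n3 and n2 already connected.
n2—n5 (5): add — endpoints in different components.
n2—n6 (5): skip — n6 and n2 already connected.
n4—n6 (7): add — endpoints in different components.
n6—n9 (8): add — endpoints in different components.
MST edges: n4—n8, n1—n2, n7—n8, n1—n3, n1—n6, n2—n5, n4—n6, n6—n9; total weight 1+2+2+3+4+5+7+8 = 32.

32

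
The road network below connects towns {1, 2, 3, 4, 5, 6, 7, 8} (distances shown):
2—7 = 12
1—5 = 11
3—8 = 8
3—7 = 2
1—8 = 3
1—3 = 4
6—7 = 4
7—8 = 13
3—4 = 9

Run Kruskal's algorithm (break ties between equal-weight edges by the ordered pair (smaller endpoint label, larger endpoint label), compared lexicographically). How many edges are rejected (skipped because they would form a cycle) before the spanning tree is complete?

Kruskal's algorithm — process edges by increasing weight (ties by edge label):
3—7 (2): add — endpoints in different components.
1—8 (3): add — endpoints in different components.
1—3 (4): add — endpoints in different components.
6—7 (4): add — endpoints in different components.
3—8 (8): skip — 3 and 8 already connected.
3—4 (9): add — endpoints in different components.
1—5 (11): add — endpoints in different components.
2—7 (12): add — endpoints in different components.
Edges rejected before the tree was complete: 1.

1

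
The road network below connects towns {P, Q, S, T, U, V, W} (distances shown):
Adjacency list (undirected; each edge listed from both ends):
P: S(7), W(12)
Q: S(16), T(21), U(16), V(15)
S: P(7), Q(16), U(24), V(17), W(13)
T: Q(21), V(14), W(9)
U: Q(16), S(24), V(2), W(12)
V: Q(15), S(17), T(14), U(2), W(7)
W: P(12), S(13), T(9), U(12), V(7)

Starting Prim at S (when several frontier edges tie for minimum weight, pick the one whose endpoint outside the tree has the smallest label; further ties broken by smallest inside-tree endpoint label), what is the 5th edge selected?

Prim, starting at S.
Step 1: cheapest edge leaving the tree is P-S (7); add P.
Step 2: cheapest edge leaving the tree is P-W (12); add W.
Step 3: cheapest edge leaving the tree is V-W (7); add V.
Step 4: cheapest edge leaving the tree is U-V (2); add U.
Step 5: cheapest edge leaving the tree is T-W (9); add T.
Step 6: cheapest edge leaving the tree is Q-V (15); add Q.
The 5th edge added is T-W.

T-W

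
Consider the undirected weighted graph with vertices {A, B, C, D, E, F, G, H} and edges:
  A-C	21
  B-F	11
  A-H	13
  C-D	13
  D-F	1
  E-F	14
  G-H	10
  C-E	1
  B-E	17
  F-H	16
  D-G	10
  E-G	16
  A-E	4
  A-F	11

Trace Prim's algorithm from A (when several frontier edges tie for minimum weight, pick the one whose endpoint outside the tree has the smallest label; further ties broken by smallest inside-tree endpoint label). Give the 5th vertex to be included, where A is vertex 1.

Grow the tree from A using Prim:
Step 1: cheapest edge leaving the tree is A-E (4); add E.
Step 2: cheapest edge leaving the tree is C-E (1); add C.
Step 3: cheapest edge leaving the tree is A-F (11); add F.
Step 4: cheapest edge leaving the tree is D-F (1); add D.
Step 5: cheapest edge leaving the tree is D-G (10); add G.
Step 6: cheapest edge leaving the tree is G-H (10); add H.
Step 7: cheapest edge leaving the tree is B-F (11); add B.
Vertex order: A, E, C, F, D, G, H, B. The 5th vertex is D.

D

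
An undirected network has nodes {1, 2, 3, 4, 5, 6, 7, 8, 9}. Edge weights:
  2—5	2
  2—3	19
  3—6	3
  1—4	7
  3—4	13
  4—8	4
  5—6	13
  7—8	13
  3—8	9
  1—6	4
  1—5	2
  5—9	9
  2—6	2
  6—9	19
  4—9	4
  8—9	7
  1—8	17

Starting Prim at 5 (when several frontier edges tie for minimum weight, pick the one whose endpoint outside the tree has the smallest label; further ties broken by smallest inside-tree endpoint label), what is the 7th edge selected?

4-9

Grow the tree from 5 using Prim:
Step 1: cheapest edge leaving the tree is 1—5 (2); add 1.
Step 2: cheapest edge leaving the tree is 2—5 (2); add 2.
Step 3: cheapest edge leaving the tree is 2—6 (2); add 6.
Step 4: cheapest edge leaving the tree is 3—6 (3); add 3.
Step 5: cheapest edge leaving the tree is 1—4 (7); add 4.
Step 6: cheapest edge leaving the tree is 4—8 (4); add 8.
Step 7: cheapest edge leaving the tree is 4—9 (4); add 9.
Step 8: cheapest edge leaving the tree is 7—8 (13); add 7.
The 7th edge added is 4—9.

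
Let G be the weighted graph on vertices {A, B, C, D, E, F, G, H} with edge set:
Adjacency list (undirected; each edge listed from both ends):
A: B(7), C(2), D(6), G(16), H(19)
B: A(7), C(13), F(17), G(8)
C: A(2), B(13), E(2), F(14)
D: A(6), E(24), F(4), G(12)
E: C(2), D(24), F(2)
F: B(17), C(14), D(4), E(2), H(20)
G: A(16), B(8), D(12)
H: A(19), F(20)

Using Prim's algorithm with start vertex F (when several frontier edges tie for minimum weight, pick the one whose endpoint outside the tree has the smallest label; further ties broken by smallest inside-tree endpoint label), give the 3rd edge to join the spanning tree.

A-C

Prim's algorithm from F:
Step 1: cheapest edge leaving the tree is E—F (2); add E.
Step 2: cheapest edge leaving the tree is C—E (2); add C.
Step 3: cheapest edge leaving the tree is A—C (2); add A.
Step 4: cheapest edge leaving the tree is D—F (4); add D.
Step 5: cheapest edge leaving the tree is A—B (7); add B.
Step 6: cheapest edge leaving the tree is B—G (8); add G.
Step 7: cheapest edge leaving the tree is A—H (19); add H.
The 3rd edge added is A—C.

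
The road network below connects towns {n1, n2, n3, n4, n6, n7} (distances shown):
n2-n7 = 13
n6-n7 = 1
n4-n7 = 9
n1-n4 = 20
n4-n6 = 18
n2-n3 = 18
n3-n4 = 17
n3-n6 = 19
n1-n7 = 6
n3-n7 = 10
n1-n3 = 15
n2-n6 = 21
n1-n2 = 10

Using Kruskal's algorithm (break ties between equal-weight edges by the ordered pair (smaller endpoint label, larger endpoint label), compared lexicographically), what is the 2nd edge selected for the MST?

Kruskal's algorithm — process edges by increasing weight (ties by edge label):
n6-n7 (1): add. Components now {n4} {n6,n7} {n3} {n2} {n1}
n1-n7 (6): add. Components now {n4} {n1,n6,n7} {n3} {n2}
n4-n7 (9): add. Components now {n1,n4,n6,n7} {n3} {n2}
n1-n2 (10): add. Components now {n1,n2,n4,n6,n7} {n3}
n3-n7 (10): add. Components now {n1,n2,n3,n4,n6,n7}
The 2nd edge added is n1-n7.

n1-n7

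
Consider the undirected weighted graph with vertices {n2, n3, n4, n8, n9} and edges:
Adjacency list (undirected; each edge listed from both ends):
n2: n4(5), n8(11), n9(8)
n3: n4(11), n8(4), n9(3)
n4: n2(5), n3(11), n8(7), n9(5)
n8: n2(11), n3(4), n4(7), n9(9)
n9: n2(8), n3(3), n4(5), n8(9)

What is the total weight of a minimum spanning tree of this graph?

17

Prim's algorithm from n9:
Step 1: frontier [n3—n9 3, n4—n9 5, n2—n9 8, n8—n9 9] → take n3—n9 (3); add n3.
Step 2: frontier [n3—n8 4, n3—n4 11, n4—n9 5, n2—n9 8, n8—n9 9] → take n3—n8 (4); add n8.
Step 3: frontier [n3—n4 11, n4—n8 7, n2—n8 11, n4—n9 5, n2—n9 8] → take n4—n9 (5); add n4.
Step 4: frontier [n2—n4 5, n2—n8 11, n2—n9 8] → take n2—n4 (5); add n2.
MST edges: n3—n9, n3—n8, n4—n9, n2—n4; total weight 3+4+5+5 = 17.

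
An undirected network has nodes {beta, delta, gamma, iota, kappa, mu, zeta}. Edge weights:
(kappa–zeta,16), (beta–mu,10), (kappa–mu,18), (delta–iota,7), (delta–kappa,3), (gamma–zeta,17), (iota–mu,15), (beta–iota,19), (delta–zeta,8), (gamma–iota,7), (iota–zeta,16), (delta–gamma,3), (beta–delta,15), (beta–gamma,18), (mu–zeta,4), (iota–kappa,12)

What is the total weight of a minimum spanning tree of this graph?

Kruskal's algorithm — process edges by increasing weight (ties by edge label):
delta–gamma (3): add. Components now {zeta} {delta,gamma} {mu} {beta} {iota} {kappa}
delta–kappa (3): add. Components now {zeta} {delta,gamma,kappa} {mu} {beta} {iota}
mu–zeta (4): add. Components now {mu,zeta} {delta,gamma,kappa} {beta} {iota}
delta–iota (7): add. Components now {mu,zeta} {delta,gamma,iota,kappa} {beta}
gamma–iota (7): skip — gamma and iota already connected.
delta–zeta (8): add. Components now {delta,gamma,iota,kappa,mu,zeta} {beta}
beta–mu (10): add. Components now {beta,delta,gamma,iota,kappa,mu,zeta}
MST edges: delta–gamma, delta–kappa, mu–zeta, delta–iota, delta–zeta, beta–mu; total weight 3+3+4+7+8+10 = 35.

35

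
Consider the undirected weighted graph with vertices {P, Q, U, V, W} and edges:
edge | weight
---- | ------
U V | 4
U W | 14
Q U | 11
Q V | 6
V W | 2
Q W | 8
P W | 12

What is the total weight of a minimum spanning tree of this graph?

Kruskal's algorithm — process edges by increasing weight (ties by edge label):
V W (2): add. Components now {U} {P} {V,W} {Q}
U V (4): add. Components now {U,V,W} {P} {Q}
Q V (6): add. Components now {Q,U,V,W} {P}
Q W (8): skip — W and Q already connected.
Q U (11): skip — U and Q already connected.
P W (12): add. Components now {P,Q,U,V,W}
MST edges: V W, U V, Q V, P W; total weight 2+4+6+12 = 24.

24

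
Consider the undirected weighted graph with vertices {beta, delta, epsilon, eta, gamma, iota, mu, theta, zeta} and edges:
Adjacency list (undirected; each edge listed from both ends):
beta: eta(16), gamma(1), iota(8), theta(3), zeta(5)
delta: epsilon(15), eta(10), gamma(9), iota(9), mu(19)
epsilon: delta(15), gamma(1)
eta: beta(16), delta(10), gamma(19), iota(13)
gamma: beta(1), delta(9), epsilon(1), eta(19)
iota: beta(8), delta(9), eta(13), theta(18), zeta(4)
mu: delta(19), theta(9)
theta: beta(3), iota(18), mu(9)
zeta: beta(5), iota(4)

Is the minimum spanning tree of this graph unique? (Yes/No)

No

Kruskal's algorithm — process edges by increasing weight (ties by edge label):
beta gamma (1): add — endpoints in different components.
epsilon gamma (1): add — endpoints in different components.
beta theta (3): add — endpoints in different components.
iota zeta (4): add — endpoints in different components.
beta zeta (5): add — endpoints in different components.
beta iota (8): skip — iota and beta already connected.
delta gamma (9): add — endpoints in different components.
delta iota (9): skip — iota and delta already connected.
mu theta (9): add — endpoints in different components.
delta eta (10): add — endpoints in different components.
Non-tree edge delta iota has weight 9, equal to the heaviest edge on its tree cycle — swapping gives another MST of the same weight. Not unique.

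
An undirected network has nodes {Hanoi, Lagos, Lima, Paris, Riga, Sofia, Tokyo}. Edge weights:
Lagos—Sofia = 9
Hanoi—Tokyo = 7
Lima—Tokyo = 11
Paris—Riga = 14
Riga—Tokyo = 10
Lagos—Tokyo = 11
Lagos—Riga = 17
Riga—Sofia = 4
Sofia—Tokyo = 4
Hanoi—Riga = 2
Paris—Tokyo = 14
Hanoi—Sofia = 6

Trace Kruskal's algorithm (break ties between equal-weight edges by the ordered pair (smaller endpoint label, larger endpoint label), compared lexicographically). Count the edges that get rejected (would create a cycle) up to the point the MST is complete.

4

Kruskal: consider edges lightest-first.
Hanoi—Riga (2): add — endpoints in different components.
Riga—Sofia (4): add — endpoints in different components.
Sofia—Tokyo (4): add — endpoints in different components.
Hanoi—Sofia (6): skip — Hanoi and Sofia already connected.
Hanoi—Tokyo (7): skip — Tokyo and Hanoi already connected.
Lagos—Sofia (9): add — endpoints in different components.
Riga—Tokyo (10): skip — Tokyo and Riga already connected.
Lagos—Tokyo (11): skip — Tokyo and Lagos already connected.
Lima—Tokyo (11): add — endpoints in different components.
Paris—Riga (14): add — endpoints in different components.
Edges rejected before the tree was complete: 4.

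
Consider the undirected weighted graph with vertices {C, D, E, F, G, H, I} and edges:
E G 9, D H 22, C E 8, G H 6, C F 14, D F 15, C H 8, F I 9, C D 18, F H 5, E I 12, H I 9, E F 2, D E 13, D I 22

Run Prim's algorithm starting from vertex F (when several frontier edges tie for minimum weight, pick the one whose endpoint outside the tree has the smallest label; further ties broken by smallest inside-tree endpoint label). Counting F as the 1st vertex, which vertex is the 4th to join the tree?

Prim's algorithm from F:
Step 1: cheapest edge leaving the tree is E F (2); add E.
Step 2: cheapest edge leaving the tree is F H (5); add H.
Step 3: cheapest edge leaving the tree is G H (6); add G.
Step 4: cheapest edge leaving the tree is C E (8); add C.
Step 5: cheapest edge leaving the tree is F I (9); add I.
Step 6: cheapest edge leaving the tree is D E (13); add D.
Vertex order: F, E, H, G, C, I, D. The 4th vertex is G.

G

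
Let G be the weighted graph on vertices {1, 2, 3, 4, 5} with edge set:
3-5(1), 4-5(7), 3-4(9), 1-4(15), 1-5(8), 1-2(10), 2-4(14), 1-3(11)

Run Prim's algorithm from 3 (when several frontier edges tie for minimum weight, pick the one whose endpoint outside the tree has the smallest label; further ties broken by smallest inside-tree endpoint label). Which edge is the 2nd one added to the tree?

Grow the tree from 3 using Prim:
Step 1: frontier [3-5 1, 3-4 9, 1-3 11] → take 3-5 (1); add 5.
Step 2: frontier [3-4 9, 1-3 11, 4-5 7, 1-5 8] → take 4-5 (7); add 4.
Step 3: frontier [1-3 11, 2-4 14, 1-4 15, 1-5 8] → take 1-5 (8); add 1.
Step 4: frontier [1-2 10, 2-4 14] → take 1-2 (10); add 2.
The 2nd edge added is 4-5.

4-5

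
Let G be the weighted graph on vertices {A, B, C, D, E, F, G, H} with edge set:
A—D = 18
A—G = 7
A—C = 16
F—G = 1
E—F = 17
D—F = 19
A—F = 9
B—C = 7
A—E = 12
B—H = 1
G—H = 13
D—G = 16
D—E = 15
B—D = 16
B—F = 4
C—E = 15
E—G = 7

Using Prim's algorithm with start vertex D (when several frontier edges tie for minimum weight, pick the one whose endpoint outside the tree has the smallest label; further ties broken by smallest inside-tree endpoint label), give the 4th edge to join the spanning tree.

Prim, starting at D.
Step 1: cheapest edge leaving the tree is D—E (15); add E.
Step 2: cheapest edge leaving the tree is E—G (7); add G.
Step 3: cheapest edge leaving the tree is F—G (1); add F.
Step 4: cheapest edge leaving the tree is B—F (4); add B.
Step 5: cheapest edge leaving the tree is B—H (1); add H.
Step 6: cheapest edge leaving the tree is A—G (7); add A.
Step 7: cheapest edge leaving the tree is B—C (7); add C.
The 4th edge added is B—F.

B-F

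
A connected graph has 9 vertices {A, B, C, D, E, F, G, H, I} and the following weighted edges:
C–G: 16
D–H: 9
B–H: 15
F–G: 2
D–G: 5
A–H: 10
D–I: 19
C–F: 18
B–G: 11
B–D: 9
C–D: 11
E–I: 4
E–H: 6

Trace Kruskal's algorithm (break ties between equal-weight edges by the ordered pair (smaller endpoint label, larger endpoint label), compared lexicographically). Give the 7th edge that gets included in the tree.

Kruskal's algorithm — process edges by increasing weight (ties by edge label):
F–G (2): add — endpoints in different components.
E–I (4): add — endpoints in different components.
D–G (5): add — endpoints in different components.
E–H (6): add — endpoints in different components.
B–D (9): add — endpoints in different components.
D–H (9): add — endpoints in different components.
A–H (10): add — endpoints in different components.
B–G (11): skip — B and G already connected.
C–D (11): add — endpoints in different components.
The 7th edge added is A–H.

A-H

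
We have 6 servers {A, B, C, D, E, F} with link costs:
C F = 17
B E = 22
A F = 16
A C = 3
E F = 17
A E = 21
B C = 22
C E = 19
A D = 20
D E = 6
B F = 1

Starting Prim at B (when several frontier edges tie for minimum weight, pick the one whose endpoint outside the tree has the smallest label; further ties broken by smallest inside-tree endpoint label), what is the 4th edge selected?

E-F

Prim's algorithm from B:
Step 1: cheapest edge leaving the tree is B F (1); add F.
Step 2: cheapest edge leaving the tree is A F (16); add A.
Step 3: cheapest edge leaving the tree is A C (3); add C.
Step 4: cheapest edge leaving the tree is E F (17); add E.
Step 5: cheapest edge leaving the tree is D E (6); add D.
The 4th edge added is E F.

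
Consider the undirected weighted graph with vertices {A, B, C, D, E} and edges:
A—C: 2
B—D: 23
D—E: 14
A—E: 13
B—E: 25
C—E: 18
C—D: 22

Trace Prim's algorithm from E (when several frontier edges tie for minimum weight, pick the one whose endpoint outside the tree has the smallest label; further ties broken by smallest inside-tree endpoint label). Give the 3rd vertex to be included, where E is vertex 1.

C

Prim, starting at E.
Step 1: frontier [A—E 13, D—E 14, C—E 18, B—E 25] → take A—E (13); add A.
Step 2: frontier [A—C 2, D—E 14, C—E 18, B—E 25] → take A—C (2); add C.
Step 3: frontier [C—D 22, D—E 14, B—E 25] → take D—E (14); add D.
Step 4: frontier [B—D 23, B—E 25] → take B—D (23); add B.
Vertex order: E, A, C, D, B. The 3rd vertex is C.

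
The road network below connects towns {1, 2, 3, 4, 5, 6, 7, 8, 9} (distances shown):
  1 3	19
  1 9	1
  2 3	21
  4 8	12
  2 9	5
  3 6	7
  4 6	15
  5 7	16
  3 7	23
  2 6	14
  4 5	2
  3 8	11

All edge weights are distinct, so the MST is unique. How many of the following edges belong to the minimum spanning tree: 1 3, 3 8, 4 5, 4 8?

Kruskal: consider edges lightest-first.
1 9 (1): add — endpoints in different components.
4 5 (2): add — endpoints in different components.
2 9 (5): add — endpoints in different components.
3 6 (7): add — endpoints in different components.
3 8 (11): add — endpoints in different components.
4 8 (12): add — endpoints in different components.
2 6 (14): add — endpoints in different components.
4 6 (15): skip — 4 and 6 already connected.
5 7 (16): add — endpoints in different components.
MST edge set: {1 9, 4 5, 2 9, 3 6, 3 8, 4 8, 2 6, 5 7}.
Of the listed edges, {3 8, 4 5, 4 8} are in the MST → 3.

3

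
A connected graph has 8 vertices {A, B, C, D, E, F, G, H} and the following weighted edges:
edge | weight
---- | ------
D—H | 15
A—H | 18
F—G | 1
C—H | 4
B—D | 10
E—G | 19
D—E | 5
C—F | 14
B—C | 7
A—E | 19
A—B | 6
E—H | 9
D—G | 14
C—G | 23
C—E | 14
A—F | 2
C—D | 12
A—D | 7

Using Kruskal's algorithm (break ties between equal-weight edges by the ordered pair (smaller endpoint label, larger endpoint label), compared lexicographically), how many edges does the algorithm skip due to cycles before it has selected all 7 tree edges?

Sort edges by weight, then run Kruskal:
F—G (1): add — endpoints in different components.
A—F (2): add — endpoints in different components.
C—H (4): add — endpoints in different components.
D—E (5): add — endpoints in different components.
A—B (6): add — endpoints in different components.
A—D (7): add — endpoints in different components.
B—C (7): add — endpoints in different components.
Edges rejected before the tree was complete: 0.

0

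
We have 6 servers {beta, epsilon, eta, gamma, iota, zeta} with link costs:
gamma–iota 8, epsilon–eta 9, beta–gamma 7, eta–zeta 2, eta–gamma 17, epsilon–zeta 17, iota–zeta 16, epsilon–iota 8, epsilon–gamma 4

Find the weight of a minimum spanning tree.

Prim's algorithm from iota:
Step 1: cheapest edge leaving the tree is epsilon–iota (8); add epsilon.
Step 2: cheapest edge leaving the tree is epsilon–gamma (4); add gamma.
Step 3: cheapest edge leaving the tree is beta–gamma (7); add beta.
Step 4: cheapest edge leaving the tree is epsilon–eta (9); add eta.
Step 5: cheapest edge leaving the tree is eta–zeta (2); add zeta.
MST edges: epsilon–iota, epsilon–gamma, beta–gamma, epsilon–eta, eta–zeta; total weight 8+4+7+9+2 = 30.

30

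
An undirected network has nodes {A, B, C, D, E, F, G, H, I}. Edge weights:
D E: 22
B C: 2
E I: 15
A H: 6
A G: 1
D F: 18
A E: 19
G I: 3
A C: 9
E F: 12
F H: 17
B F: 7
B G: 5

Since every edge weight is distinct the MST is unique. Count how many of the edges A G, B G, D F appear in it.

Kruskal: consider edges lightest-first.
A G (1): add — endpoints in different components.
B C (2): add — endpoints in different components.
G I (3): add — endpoints in different components.
B G (5): add — endpoints in different components.
A H (6): add — endpoints in different components.
B F (7): add — endpoints in different components.
A C (9): skip — A and C already connected.
E F (12): add — endpoints in different components.
E I (15): skip — E and I already connected.
F H (17): skip — F and H already connected.
D F (18): add — endpoints in different components.
MST edge set: {A G, B C, G I, B G, A H, B F, E F, D F}.
Of the listed edges, {A G, B G, D F} are in the MST → 3.

3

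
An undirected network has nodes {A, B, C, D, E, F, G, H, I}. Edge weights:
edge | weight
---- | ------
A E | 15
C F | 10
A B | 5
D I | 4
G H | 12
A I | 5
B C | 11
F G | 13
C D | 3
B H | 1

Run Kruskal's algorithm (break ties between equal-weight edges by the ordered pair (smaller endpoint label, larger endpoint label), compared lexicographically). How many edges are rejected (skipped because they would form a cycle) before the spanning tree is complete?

Sort edges by weight, then run Kruskal:
B H (1): add — endpoints in different components.
C D (3): add — endpoints in different components.
D I (4): add — endpoints in different components.
A B (5): add — endpoints in different components.
A I (5): add — endpoints in different components.
C F (10): add — endpoints in different components.
B C (11): skip — B and C already connected.
G H (12): add — endpoints in different components.
F G (13): skip — F and G already connected.
A E (15): add — endpoints in different components.
Edges rejected before the tree was complete: 2.

2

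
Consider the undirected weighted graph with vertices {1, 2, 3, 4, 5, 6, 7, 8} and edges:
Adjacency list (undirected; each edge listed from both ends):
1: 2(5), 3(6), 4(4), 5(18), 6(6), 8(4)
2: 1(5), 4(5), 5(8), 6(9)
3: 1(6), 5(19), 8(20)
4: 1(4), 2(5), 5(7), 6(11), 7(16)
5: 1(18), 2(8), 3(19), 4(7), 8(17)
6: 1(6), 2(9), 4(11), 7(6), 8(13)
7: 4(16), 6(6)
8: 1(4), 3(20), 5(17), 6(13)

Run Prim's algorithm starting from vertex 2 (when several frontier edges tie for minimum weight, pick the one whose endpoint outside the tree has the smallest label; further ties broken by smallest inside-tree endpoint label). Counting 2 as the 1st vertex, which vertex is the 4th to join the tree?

Prim's algorithm from 2:
Step 1: cheapest edge leaving the tree is 1 2 (5); add 1.
Step 2: cheapest edge leaving the tree is 1 4 (4); add 4.
Step 3: cheapest edge leaving the tree is 1 8 (4); add 8.
Step 4: cheapest edge leaving the tree is 1 3 (6); add 3.
Step 5: cheapest edge leaving the tree is 1 6 (6); add 6.
Step 6: cheapest edge leaving the tree is 6 7 (6); add 7.
Step 7: cheapest edge leaving the tree is 4 5 (7); add 5.
Vertex order: 2, 1, 4, 8, 3, 6, 7, 5. The 4th vertex is 8.

8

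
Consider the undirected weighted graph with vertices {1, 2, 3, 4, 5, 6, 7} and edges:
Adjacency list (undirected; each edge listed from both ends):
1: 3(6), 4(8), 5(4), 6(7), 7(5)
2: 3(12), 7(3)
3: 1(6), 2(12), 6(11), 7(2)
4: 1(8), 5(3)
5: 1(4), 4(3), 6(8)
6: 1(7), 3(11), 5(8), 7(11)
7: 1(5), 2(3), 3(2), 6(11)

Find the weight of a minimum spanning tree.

24

Prim's algorithm from 5:
Step 1: cheapest edge leaving the tree is 4 5 (3); add 4.
Step 2: cheapest edge leaving the tree is 1 5 (4); add 1.
Step 3: cheapest edge leaving the tree is 1 7 (5); add 7.
Step 4: cheapest edge leaving the tree is 3 7 (2); add 3.
Step 5: cheapest edge leaving the tree is 2 7 (3); add 2.
Step 6: cheapest edge leaving the tree is 1 6 (7); add 6.
MST edges: 4 5, 1 5, 1 7, 3 7, 2 7, 1 6; total weight 3+4+5+2+3+7 = 24.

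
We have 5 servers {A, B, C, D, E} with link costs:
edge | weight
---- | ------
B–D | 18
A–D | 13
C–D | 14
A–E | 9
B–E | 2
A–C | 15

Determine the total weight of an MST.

Kruskal's algorithm — process edges by increasing weight (ties by edge label):
B–E (2): add — endpoints in different components.
A–E (9): add — endpoints in different components.
A–D (13): add — endpoints in different components.
C–D (14): add — endpoints in different components.
MST edges: B–E, A–E, A–D, C–D; total weight 2+9+13+14 = 38.

38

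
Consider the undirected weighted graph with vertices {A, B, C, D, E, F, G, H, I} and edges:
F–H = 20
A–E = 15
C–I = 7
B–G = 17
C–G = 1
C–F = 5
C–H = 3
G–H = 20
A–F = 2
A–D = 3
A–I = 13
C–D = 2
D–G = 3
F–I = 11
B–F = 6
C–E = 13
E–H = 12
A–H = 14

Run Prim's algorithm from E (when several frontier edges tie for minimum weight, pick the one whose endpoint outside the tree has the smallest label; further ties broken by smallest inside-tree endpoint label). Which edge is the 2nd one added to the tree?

C-H

Prim's algorithm from E:
Step 1: cheapest edge leaving the tree is E–H (12); add H.
Step 2: cheapest edge leaving the tree is C–H (3); add C.
Step 3: cheapest edge leaving the tree is C–G (1); add G.
Step 4: cheapest edge leaving the tree is C–D (2); add D.
Step 5: cheapest edge leaving the tree is A–D (3); add A.
Step 6: cheapest edge leaving the tree is A–F (2); add F.
Step 7: cheapest edge leaving the tree is B–F (6); add B.
Step 8: cheapest edge leaving the tree is C–I (7); add I.
The 2nd edge added is C–H.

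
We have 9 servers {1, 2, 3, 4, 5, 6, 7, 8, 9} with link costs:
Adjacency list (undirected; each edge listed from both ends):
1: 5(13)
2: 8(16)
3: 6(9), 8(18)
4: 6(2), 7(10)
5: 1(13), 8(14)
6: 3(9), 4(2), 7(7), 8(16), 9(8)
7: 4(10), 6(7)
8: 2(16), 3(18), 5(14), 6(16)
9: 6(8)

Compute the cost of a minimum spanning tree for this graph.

85

Kruskal's algorithm — process edges by increasing weight (ties by edge label):
4–6 (2): add — endpoints in different components.
6–7 (7): add — endpoints in different components.
6–9 (8): add — endpoints in different components.
3–6 (9): add — endpoints in different components.
4–7 (10): skip — 4 and 7 already connected.
1–5 (13): add — endpoints in different components.
5–8 (14): add — endpoints in different components.
2–8 (16): add — endpoints in different components.
6–8 (16): add — endpoints in different components.
MST edges: 4–6, 6–7, 6–9, 3–6, 1–5, 5–8, 2–8, 6–8; total weight 2+7+8+9+13+14+16+16 = 85.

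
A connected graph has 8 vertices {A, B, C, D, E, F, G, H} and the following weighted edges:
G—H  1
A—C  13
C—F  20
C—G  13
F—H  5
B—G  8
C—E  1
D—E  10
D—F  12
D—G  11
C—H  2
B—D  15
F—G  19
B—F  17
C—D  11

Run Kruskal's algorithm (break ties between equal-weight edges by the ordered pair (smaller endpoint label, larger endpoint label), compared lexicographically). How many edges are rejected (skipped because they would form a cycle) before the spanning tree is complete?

Sort edges by weight, then run Kruskal:
C—E (1): add — endpoints in different components.
G—H (1): add — endpoints in different components.
C—H (2): add — endpoints in different components.
F—H (5): add — endpoints in different components.
B—G (8): add — endpoints in different components.
D—E (10): add — endpoints in different components.
C—D (11): skip — C and D already connected.
D—G (11): skip — D and G already connected.
D—F (12): skip — D and F already connected.
A—C (13): add — endpoints in different components.
Edges rejected before the tree was complete: 3.

3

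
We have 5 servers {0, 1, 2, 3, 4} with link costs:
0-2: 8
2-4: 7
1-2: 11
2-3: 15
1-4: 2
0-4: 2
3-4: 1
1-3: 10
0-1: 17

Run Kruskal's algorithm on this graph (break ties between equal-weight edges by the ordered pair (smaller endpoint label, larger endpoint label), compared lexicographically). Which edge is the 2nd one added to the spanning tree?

Kruskal's algorithm — process edges by increasing weight (ties by edge label):
3-4 (1): add. Components now {0} {1} {2} {3,4}
0-4 (2): add. Components now {0,3,4} {1} {2}
1-4 (2): add. Components now {0,1,3,4} {2}
2-4 (7): add. Components now {0,1,2,3,4}
The 2nd edge added is 0-4.

0-4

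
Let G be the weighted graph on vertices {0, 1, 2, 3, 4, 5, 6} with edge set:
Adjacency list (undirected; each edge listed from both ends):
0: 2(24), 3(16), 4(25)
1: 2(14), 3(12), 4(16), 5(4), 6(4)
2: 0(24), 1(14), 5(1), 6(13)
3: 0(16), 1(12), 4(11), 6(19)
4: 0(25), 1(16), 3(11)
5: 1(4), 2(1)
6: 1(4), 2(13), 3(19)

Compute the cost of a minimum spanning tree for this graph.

Grow the tree from 3 using Prim:
Step 1: frontier [3 4 11, 1 3 12, 0 3 16, 3 6 19] → take 3 4 (11); add 4.
Step 2: frontier [1 3 12, 0 3 16, 3 6 19, 1 4 16, 0 4 25] → take 1 3 (12); add 1.
Step 3: frontier [1 5 4, 1 6 4, 1 2 14, 0 3 16, 3 6 19, 0 4 25] → take 1 5 (4); add 5.
Step 4: frontier [1 6 4, 1 2 14, 0 3 16, 3 6 19, 0 4 25, 2 5 1] → take 2 5 (1); add 2.
Step 5: frontier [1 6 4, 2 6 13, 0 2 24, 0 3 16, 3 6 19, 0 4 25] → take 1 6 (4); add 6.
Step 6: frontier [0 2 24, 0 3 16, 0 4 25] → take 0 3 (16); add 0.
MST edges: 3 4, 1 3, 1 5, 2 5, 1 6, 0 3; total weight 11+12+4+1+4+16 = 48.

48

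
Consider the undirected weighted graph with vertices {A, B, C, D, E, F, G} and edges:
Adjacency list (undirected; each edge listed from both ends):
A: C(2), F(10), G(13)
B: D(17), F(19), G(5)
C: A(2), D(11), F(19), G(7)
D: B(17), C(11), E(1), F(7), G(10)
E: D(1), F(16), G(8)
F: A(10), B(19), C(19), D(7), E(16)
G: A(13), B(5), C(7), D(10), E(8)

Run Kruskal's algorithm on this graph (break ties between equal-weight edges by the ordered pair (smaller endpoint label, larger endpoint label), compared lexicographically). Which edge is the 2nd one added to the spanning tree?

A-C

Kruskal's algorithm — process edges by increasing weight (ties by edge label):
D E (1): add. Components now {A} {B} {C} {D,E} {F} {G}
A C (2): add. Components now {A,C} {B} {D,E} {F} {G}
B G (5): add. Components now {A,C} {B,G} {D,E} {F}
C G (7): add. Components now {A,B,C,G} {D,E} {F}
D F (7): add. Components now {A,B,C,G} {D,E,F}
E G (8): add. Components now {A,B,C,D,E,F,G}
The 2nd edge added is A C.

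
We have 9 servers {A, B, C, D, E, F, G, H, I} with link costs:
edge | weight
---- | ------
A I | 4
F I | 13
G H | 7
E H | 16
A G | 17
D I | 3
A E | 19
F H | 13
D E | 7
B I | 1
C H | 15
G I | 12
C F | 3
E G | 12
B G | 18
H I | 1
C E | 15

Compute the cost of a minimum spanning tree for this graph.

39

Prim, starting at I.
Step 1: cheapest edge leaving the tree is B I (1); add B.
Step 2: cheapest edge leaving the tree is H I (1); add H.
Step 3: cheapest edge leaving the tree is D I (3); add D.
Step 4: cheapest edge leaving the tree is A I (4); add A.
Step 5: cheapest edge leaving the tree is D E (7); add E.
Step 6: cheapest edge leaving the tree is G H (7); add G.
Step 7: cheapest edge leaving the tree is F H (13); add F.
Step 8: cheapest edge leaving the tree is C F (3); add C.
MST edges: B I, H I, D I, A I, D E, G H, F H, C F; total weight 1+1+3+4+7+7+13+3 = 39.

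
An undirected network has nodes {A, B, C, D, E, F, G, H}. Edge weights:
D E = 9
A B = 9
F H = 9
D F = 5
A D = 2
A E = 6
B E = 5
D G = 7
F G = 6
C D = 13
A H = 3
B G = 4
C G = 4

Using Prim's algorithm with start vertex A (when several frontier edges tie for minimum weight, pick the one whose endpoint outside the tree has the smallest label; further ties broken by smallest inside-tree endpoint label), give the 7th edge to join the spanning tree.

Prim, starting at A.
Step 1: frontier [A D 2, A H 3, A E 6, A B 9] → take A D (2); add D.
Step 2: frontier [A H 3, A E 6, A B 9, D F 5, D G 7, D E 9, C D 13] → take A H (3); add H.
Step 3: frontier [A E 6, A B 9, D F 5, D G 7, D E 9, C D 13, F H 9] → take D F (5); add F.
Step 4: frontier [A E 6, A B 9, D G 7, D E 9, C D 13, F G 6] → take A E (6); add E.
Step 5: frontier [A B 9, D G 7, C D 13, B E 5, F G 6] → take B E (5); add B.
Step 6: frontier [B G 4, D G 7, C D 13, F G 6] → take B G (4); add G.
Step 7: frontier [C D 13, C G 4] → take C G (4); add C.
The 7th edge added is C G.

C-G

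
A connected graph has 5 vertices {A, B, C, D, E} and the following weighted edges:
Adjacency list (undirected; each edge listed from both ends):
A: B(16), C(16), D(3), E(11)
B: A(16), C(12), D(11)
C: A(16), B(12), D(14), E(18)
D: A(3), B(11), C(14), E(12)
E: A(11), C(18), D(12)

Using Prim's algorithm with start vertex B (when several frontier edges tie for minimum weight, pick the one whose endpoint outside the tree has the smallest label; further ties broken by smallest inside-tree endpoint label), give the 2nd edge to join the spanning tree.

Prim's algorithm from B:
Step 1: cheapest edge leaving the tree is B-D (11); add D.
Step 2: cheapest edge leaving the tree is A-D (3); add A.
Step 3: cheapest edge leaving the tree is A-E (11); add E.
Step 4: cheapest edge leaving the tree is B-C (12); add C.
The 2nd edge added is A-D.

A-D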